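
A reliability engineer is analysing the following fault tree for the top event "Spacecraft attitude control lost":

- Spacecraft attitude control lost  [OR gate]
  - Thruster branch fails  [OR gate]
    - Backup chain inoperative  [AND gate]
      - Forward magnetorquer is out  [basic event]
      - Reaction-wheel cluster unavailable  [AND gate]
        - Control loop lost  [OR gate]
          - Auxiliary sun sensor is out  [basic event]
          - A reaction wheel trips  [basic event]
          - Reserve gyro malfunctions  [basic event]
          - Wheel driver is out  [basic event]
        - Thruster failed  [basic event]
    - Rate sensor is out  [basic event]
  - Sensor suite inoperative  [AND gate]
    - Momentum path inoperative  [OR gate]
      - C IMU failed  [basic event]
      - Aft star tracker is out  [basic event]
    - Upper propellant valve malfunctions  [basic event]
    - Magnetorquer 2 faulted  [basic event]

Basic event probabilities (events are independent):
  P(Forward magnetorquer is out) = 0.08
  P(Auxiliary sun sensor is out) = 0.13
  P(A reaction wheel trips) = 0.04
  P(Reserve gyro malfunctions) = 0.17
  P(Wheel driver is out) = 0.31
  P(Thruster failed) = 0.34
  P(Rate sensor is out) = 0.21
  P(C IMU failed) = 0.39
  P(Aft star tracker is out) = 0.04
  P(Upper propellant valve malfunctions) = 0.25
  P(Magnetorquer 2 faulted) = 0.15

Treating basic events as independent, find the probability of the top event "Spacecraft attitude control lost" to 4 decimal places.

P(Control loop lost) [OR] = 1 − (1−0.13) × (1−0.04) × (1−0.17) × (1−0.31) = 0.521681
P(Reaction-wheel cluster unavailable) [AND] = 0.521681 × 0.34 = 0.177372
P(Backup chain inoperative) [AND] = 0.08 × 0.177372 = 0.014190
P(Thruster branch fails) [OR] = 1 − (1−0.014190) × (1−0.21) = 0.221210
P(Momentum path inoperative) [OR] = 1 − (1−0.39) × (1−0.04) = 0.414400
P(Sensor suite inoperative) [AND] = 0.414400 × 0.25 × 0.15 = 0.015540
P(Spacecraft attitude control lost) [OR] = 1 − (1−0.221210) × (1−0.015540) = 0.233312
Rounded to 4 decimal places: P(Spacecraft attitude control lost) ≈ 0.2333.

0.2333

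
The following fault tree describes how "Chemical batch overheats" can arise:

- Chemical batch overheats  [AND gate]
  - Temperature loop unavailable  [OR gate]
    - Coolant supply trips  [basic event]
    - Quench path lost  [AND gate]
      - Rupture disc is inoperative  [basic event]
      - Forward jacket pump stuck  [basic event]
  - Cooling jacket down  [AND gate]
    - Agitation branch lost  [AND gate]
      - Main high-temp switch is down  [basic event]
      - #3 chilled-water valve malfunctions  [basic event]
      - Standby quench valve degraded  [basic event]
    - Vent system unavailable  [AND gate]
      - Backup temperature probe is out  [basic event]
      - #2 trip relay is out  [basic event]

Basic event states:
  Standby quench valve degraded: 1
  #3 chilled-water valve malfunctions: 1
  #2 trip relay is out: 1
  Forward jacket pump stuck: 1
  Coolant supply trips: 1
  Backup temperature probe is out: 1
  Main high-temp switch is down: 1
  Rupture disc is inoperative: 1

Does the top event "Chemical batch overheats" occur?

Yes

Quench path lost [AND]: Rupture disc is inoperative=occurs, Forward jacket pump stuck=occurs → all inputs occur → occurs.
Temperature loop unavailable [OR]: Coolant supply trips=occurs, Quench path lost=occurs → at least one input occurs → occurs.
Agitation branch lost [AND]: Main high-temp switch is down=occurs, #3 chilled-water valve malfunctions=occurs, Standby quench valve degraded=occurs → all inputs occur → occurs.
Vent system unavailable [AND]: Backup temperature probe is out=occurs, #2 trip relay is out=occurs → all inputs occur → occurs.
Cooling jacket down [AND]: Agitation branch lost=occurs, Vent system unavailable=occurs → all inputs occur → occurs.
Chemical batch overheats [AND]: Temperature loop unavailable=occurs, Cooling jacket down=occurs → all inputs occur → occurs.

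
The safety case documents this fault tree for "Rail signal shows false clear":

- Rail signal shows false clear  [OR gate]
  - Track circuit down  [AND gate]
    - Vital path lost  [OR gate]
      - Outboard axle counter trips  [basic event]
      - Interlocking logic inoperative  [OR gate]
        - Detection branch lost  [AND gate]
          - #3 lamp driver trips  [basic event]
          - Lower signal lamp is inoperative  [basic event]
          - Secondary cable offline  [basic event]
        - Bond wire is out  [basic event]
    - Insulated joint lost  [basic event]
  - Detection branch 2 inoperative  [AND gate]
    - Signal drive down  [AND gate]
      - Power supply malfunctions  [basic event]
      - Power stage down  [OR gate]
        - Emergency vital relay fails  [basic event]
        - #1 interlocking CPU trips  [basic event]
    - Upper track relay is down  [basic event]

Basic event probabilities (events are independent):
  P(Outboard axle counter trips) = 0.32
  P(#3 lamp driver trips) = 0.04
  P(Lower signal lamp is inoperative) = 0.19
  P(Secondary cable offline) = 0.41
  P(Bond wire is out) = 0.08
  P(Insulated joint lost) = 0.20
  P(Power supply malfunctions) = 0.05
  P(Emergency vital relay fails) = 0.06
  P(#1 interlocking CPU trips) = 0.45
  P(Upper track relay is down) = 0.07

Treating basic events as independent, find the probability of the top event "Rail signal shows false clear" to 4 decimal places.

0.0768

P(Detection branch lost) [AND] = 0.04 × 0.19 × 0.41 = 0.003116
P(Interlocking logic inoperative) [OR] = 1 − (1−0.003116) × (1−0.08) = 0.082867
P(Vital path lost) [OR] = 1 − (1−0.32) × (1−0.082867) = 0.376350
P(Track circuit down) [AND] = 0.376350 × 0.20 = 0.075270
P(Power stage down) [OR] = 1 − (1−0.06) × (1−0.45) = 0.483000
P(Signal drive down) [AND] = 0.05 × 0.483000 = 0.024150
P(Detection branch 2 inoperative) [AND] = 0.024150 × 0.07 = 0.001691
P(Rail signal shows false clear) [OR] = 1 − (1−0.075270) × (1−0.001691) = 0.076834
Rounded to 4 decimal places: P(Rail signal shows false clear) ≈ 0.0768.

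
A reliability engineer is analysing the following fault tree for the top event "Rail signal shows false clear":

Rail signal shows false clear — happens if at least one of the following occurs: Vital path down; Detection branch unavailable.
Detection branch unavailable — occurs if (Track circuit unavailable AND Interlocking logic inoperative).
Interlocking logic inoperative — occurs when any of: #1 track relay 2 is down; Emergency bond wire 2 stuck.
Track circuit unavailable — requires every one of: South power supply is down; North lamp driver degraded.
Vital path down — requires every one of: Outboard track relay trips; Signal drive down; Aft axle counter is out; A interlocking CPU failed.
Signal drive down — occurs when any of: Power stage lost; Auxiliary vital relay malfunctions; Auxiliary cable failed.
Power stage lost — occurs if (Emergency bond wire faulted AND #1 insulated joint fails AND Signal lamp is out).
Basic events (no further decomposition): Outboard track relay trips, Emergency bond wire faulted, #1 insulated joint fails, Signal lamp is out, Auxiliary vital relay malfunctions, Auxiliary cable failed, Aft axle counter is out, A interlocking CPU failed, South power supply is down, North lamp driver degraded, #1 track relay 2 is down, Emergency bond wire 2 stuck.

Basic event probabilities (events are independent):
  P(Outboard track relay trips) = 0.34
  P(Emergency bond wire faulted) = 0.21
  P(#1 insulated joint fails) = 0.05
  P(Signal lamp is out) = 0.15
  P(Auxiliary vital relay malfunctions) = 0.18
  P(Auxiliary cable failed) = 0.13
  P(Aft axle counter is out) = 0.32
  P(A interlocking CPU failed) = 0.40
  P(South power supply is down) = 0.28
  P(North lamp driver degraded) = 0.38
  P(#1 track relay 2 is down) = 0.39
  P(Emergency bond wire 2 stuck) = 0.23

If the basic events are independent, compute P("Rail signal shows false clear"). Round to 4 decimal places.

0.0682

P(Power stage lost) [AND] = 0.21 × 0.05 × 0.15 = 0.001575
P(Signal drive down) [OR] = 1 − (1−0.001575) × (1−0.18) × (1−0.13) = 0.287724
P(Vital path down) [AND] = 0.34 × 0.287724 × 0.32 × 0.40 = 0.012522
P(Track circuit unavailable) [AND] = 0.28 × 0.38 = 0.106400
P(Interlocking logic inoperative) [OR] = 1 − (1−0.39) × (1−0.23) = 0.530300
P(Detection branch unavailable) [AND] = 0.106400 × 0.530300 = 0.056424
P(Rail signal shows false clear) [OR] = 1 − (1−0.012522) × (1−0.056424) = 0.068239
Rounded to 4 decimal places: P(Rail signal shows false clear) ≈ 0.0682.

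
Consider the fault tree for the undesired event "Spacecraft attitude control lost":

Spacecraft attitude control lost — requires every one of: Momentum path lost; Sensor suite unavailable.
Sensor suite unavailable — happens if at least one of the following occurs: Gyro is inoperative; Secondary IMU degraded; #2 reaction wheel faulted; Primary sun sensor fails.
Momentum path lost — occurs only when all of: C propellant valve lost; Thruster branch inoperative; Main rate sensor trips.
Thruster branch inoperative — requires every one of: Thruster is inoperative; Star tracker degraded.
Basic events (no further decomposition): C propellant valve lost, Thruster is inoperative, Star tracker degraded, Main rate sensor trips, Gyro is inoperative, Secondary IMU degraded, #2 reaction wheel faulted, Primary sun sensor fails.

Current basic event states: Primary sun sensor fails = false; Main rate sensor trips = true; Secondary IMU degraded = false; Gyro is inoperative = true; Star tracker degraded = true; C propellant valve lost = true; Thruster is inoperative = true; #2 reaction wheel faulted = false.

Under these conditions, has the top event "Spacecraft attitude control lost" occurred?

Thruster branch inoperative [AND]: Thruster is inoperative=occurs, Star tracker degraded=occurs → all inputs occur → occurs.
Momentum path lost [AND]: C propellant valve lost=occurs, Thruster branch inoperative=occurs, Main rate sensor trips=occurs → all inputs occur → occurs.
Sensor suite unavailable [OR]: Gyro is inoperative=occurs, Secondary IMU degraded=not, #2 reaction wheel faulted=not, Primary sun sensor fails=not → at least one input occurs → occurs.
Spacecraft attitude control lost [AND]: Momentum path lost=occurs, Sensor suite unavailable=occurs → all inputs occur → occurs.

Yes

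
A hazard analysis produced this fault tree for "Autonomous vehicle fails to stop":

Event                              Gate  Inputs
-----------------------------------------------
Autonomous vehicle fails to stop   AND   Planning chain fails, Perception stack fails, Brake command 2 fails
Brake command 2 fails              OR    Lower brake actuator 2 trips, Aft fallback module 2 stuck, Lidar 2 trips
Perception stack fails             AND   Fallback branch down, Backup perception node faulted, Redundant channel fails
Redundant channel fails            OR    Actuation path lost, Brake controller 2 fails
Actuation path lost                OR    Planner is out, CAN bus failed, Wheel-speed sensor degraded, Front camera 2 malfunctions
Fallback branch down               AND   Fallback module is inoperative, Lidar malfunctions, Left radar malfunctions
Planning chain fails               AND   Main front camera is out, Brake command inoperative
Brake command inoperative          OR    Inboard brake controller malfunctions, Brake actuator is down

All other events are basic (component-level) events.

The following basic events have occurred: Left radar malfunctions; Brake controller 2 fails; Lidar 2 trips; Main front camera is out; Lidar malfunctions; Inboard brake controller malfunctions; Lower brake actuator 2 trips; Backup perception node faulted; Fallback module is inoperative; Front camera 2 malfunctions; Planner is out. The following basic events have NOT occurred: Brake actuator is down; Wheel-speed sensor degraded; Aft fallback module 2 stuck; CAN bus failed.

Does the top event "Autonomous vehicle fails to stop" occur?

Yes

Brake command inoperative [OR]: Inboard brake controller malfunctions=occurs, Brake actuator is down=not → at least one input occurs → occurs.
Planning chain fails [AND]: Main front camera is out=occurs, Brake command inoperative=occurs → all inputs occur → occurs.
Fallback branch down [AND]: Fallback module is inoperative=occurs, Lidar malfunctions=occurs, Left radar malfunctions=occurs → all inputs occur → occurs.
Actuation path lost [OR]: Planner is out=occurs, CAN bus failed=not, Wheel-speed sensor degraded=not, Front camera 2 malfunctions=occurs → at least one input occurs → occurs.
Redundant channel fails [OR]: Actuation path lost=occurs, Brake controller 2 fails=occurs → at least one input occurs → occurs.
Perception stack fails [AND]: Fallback branch down=occurs, Backup perception node faulted=occurs, Redundant channel fails=occurs → all inputs occur → occurs.
Brake command 2 fails [OR]: Lower brake actuator 2 trips=occurs, Aft fallback module 2 stuck=not, Lidar 2 trips=occurs → at least one input occurs → occurs.
Autonomous vehicle fails to stop [AND]: Planning chain fails=occurs, Perception stack fails=occurs, Brake command 2 fails=occurs → all inputs occur → occurs.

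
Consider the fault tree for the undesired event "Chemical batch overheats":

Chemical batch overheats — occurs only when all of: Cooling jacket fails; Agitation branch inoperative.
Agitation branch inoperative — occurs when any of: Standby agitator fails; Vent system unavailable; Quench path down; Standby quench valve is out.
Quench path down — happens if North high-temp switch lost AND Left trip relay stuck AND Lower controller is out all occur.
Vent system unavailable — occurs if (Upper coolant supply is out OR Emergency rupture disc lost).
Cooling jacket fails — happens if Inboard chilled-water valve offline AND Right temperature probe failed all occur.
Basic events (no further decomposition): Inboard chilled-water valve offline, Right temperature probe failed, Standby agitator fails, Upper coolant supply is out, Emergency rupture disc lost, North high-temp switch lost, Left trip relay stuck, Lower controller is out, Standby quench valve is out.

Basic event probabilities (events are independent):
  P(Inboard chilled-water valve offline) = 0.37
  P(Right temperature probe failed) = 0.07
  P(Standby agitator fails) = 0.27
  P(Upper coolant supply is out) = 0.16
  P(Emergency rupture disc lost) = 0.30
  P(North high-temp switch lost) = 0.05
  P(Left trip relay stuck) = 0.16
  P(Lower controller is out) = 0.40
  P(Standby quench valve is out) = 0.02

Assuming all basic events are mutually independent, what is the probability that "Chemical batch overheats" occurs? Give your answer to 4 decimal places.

P(Cooling jacket fails) [AND] = 0.37 × 0.07 = 0.025900
P(Vent system unavailable) [OR] = 1 − (1−0.16) × (1−0.30) = 0.412000
P(Quench path down) [AND] = 0.05 × 0.16 × 0.40 = 0.003200
P(Agitation branch inoperative) [OR] = 1 − (1−0.27) × (1−0.412000) × (1−0.003200) × (1−0.02) = 0.580691
P(Chemical batch overheats) [AND] = 0.025900 × 0.580691 = 0.015040
Rounded to 4 decimal places: P(Chemical batch overheats) ≈ 0.0150.

0.0150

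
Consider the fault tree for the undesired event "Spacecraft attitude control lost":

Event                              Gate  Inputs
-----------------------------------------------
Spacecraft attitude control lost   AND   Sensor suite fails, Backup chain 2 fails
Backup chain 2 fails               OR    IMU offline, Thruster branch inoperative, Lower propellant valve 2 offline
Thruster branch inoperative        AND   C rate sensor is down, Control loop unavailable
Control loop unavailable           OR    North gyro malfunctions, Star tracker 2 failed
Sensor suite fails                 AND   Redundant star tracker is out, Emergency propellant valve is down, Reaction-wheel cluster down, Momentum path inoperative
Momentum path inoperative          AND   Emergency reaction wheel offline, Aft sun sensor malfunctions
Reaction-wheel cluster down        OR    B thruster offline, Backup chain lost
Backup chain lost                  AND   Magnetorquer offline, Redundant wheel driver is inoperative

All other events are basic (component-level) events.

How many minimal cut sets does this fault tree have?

Backup chain lost [AND]: one cut set from each child combined → 1 × 1 = 1 cut set(s).
Reaction-wheel cluster down [OR]: union of children's cut sets → 2 cut set(s).
Momentum path inoperative [AND]: one cut set from each child combined → 1 × 1 = 1 cut set(s).
Sensor suite fails [AND]: one cut set from each child combined → 1 × 1 × 2 × 1 = 2 cut set(s).
Control loop unavailable [OR]: union of children's cut sets → 2 cut set(s).
Thruster branch inoperative [AND]: one cut set from each child combined → 1 × 2 = 2 cut set(s).
Backup chain 2 fails [OR]: union of children's cut sets → 4 cut set(s).
Spacecraft attitude control lost [AND]: one cut set from each child combined → 2 × 4 = 8 cut set(s).
Minimal cut sets: {Aft sun sensor malfunctions, B thruster offline, Emergency propellant valve is down, Emergency reaction wheel offline, IMU offline, Redundant star tracker is out}; {Aft sun sensor malfunctions, B thruster offline, C rate sensor is down, Emergency propellant valve is down, Emergency reaction wheel offline, North gyro malfunctions, Redundant star tracker is out}; {Aft sun sensor malfunctions, B thruster offline, C rate sensor is down, Emergency propellant valve is down, Emergency reaction wheel offline, Redundant star tracker is out, Star tracker 2 failed}; {Aft sun sensor malfunctions, B thruster offline, Emergency propellant valve is down, Emergency reaction wheel offline, Lower propellant valve 2 offline, Redundant star tracker is out}; {Aft sun sensor malfunctions, Emergency propellant valve is down, Emergency reaction wheel offline, IMU offline, Magnetorquer offline, Redundant star tracker is out, Redundant wheel driver is inoperative}; {Aft sun sensor malfunctions, C rate sensor is down, Emergency propellant valve is down, Emergency reaction wheel offline, Magnetorquer offline, North gyro malfunctions, Redundant star tracker is out, Redundant wheel driver is inoperative}; {Aft sun sensor malfunctions, C rate sensor is down, Emergency propellant valve is down, Emergency reaction wheel offline, Magnetorquer offline, Redundant star tracker is out, Redundant wheel driver is inoperative, Star tracker 2 failed}; {Aft sun sensor malfunctions, Emergency propellant valve is down, Emergency reaction wheel offline, Lower propellant valve 2 offline, Magnetorquer offline, Redundant star tracker is out, Redundant wheel driver is inoperative}.

8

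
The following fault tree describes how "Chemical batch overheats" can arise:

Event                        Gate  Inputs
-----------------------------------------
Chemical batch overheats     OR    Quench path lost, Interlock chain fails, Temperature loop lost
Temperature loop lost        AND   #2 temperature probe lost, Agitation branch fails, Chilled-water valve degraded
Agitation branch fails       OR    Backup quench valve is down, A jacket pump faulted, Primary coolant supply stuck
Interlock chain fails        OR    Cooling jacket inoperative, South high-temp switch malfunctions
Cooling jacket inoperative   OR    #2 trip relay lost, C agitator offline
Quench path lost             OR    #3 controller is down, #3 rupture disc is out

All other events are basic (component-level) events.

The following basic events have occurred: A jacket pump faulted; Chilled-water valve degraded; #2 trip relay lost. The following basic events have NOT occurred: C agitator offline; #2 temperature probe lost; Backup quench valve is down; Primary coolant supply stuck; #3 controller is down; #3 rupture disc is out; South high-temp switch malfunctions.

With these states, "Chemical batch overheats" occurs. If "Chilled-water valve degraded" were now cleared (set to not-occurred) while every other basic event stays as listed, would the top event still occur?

Yes

Counterfactual: set "Chilled-water valve degraded" to not occurred.
Quench path lost [OR]: #3 controller is down=not, #3 rupture disc is out=not → no input occurs → does not occur.
Cooling jacket inoperative [OR]: #2 trip relay lost=occurs, C agitator offline=not → at least one input occurs → occurs.
Interlock chain fails [OR]: Cooling jacket inoperative=occurs, South high-temp switch malfunctions=not → at least one input occurs → occurs.
Agitation branch fails [OR]: Backup quench valve is down=not, A jacket pump faulted=occurs, Primary coolant supply stuck=not → at least one input occurs → occurs.
Temperature loop lost [AND]: #2 temperature probe lost=not, Agitation branch fails=occurs, Chilled-water valve degraded=not → not all inputs occur → does not occur.
Chemical batch overheats [OR]: Quench path lost=not, Interlock chain fails=occurs, Temperature loop lost=not → at least one input occurs → occurs.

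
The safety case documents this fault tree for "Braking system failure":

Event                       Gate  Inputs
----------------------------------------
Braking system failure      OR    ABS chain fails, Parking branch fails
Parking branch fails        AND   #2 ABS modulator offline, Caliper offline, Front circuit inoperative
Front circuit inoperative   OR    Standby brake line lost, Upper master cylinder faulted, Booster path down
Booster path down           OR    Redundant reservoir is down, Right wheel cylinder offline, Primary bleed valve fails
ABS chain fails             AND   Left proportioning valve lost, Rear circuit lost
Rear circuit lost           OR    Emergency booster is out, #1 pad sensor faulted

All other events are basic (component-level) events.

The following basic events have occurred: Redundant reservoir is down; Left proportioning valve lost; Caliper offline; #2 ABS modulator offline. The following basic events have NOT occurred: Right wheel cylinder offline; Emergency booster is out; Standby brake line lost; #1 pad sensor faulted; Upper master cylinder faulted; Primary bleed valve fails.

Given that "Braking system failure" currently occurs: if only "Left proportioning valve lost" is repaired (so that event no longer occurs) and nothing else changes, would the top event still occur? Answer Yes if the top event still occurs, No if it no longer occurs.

Yes

Counterfactual: set "Left proportioning valve lost" to not occurred.
Rear circuit lost [OR]: Emergency booster is out=not, #1 pad sensor faulted=not → no input occurs → does not occur.
ABS chain fails [AND]: Left proportioning valve lost=not, Rear circuit lost=not → not all inputs occur → does not occur.
Booster path down [OR]: Redundant reservoir is down=occurs, Right wheel cylinder offline=not, Primary bleed valve fails=not → at least one input occurs → occurs.
Front circuit inoperative [OR]: Standby brake line lost=not, Upper master cylinder faulted=not, Booster path down=occurs → at least one input occurs → occurs.
Parking branch fails [AND]: #2 ABS modulator offline=occurs, Caliper offline=occurs, Front circuit inoperative=occurs → all inputs occur → occurs.
Braking system failure [OR]: ABS chain fails=not, Parking branch fails=occurs → at least one input occurs → occurs.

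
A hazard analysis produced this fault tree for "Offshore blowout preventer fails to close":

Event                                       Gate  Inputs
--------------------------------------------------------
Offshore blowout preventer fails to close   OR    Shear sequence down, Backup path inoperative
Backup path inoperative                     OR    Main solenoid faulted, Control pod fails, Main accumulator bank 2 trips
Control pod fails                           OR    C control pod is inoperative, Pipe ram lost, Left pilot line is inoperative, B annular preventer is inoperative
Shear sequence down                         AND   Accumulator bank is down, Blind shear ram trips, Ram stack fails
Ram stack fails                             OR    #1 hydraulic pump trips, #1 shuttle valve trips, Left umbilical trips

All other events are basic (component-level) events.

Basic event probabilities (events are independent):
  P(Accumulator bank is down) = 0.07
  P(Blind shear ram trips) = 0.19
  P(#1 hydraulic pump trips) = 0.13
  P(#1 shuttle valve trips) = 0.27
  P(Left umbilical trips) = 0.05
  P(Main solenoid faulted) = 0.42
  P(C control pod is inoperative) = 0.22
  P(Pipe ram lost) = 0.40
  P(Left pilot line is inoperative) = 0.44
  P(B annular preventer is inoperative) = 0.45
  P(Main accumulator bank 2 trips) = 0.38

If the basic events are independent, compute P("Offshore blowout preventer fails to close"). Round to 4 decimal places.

0.9484

P(Ram stack fails) [OR] = 1 − (1−0.13) × (1−0.27) × (1−0.05) = 0.396655
P(Shear sequence down) [AND] = 0.07 × 0.19 × 0.396655 = 0.005276
P(Control pod fails) [OR] = 1 − (1−0.22) × (1−0.40) × (1−0.44) × (1−0.45) = 0.855856
P(Backup path inoperative) [OR] = 1 − (1−0.42) × (1−0.855856) × (1−0.38) = 0.948166
P(Offshore blowout preventer fails to close) [OR] = 1 − (1−0.005276) × (1−0.948166) = 0.948439
Rounded to 4 decimal places: P(Offshore blowout preventer fails to close) ≈ 0.9484.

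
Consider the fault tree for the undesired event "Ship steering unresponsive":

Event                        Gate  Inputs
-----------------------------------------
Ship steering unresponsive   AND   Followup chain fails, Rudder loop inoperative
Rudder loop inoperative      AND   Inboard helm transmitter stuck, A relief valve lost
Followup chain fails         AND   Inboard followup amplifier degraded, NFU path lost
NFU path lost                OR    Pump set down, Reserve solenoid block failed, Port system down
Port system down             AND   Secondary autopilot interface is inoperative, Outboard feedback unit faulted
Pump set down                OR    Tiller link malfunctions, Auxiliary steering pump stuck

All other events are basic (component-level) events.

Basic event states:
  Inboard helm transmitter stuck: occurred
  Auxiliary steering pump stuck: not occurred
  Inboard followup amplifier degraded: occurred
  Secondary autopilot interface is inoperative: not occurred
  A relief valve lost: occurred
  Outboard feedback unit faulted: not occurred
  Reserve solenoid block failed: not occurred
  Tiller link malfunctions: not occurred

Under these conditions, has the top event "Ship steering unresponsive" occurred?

Pump set down [OR]: Tiller link malfunctions=not, Auxiliary steering pump stuck=not → no input occurs → does not occur.
Port system down [AND]: Secondary autopilot interface is inoperative=not, Outboard feedback unit faulted=not → not all inputs occur → does not occur.
NFU path lost [OR]: Pump set down=not, Reserve solenoid block failed=not, Port system down=not → no input occurs → does not occur.
Followup chain fails [AND]: Inboard followup amplifier degraded=occurs, NFU path lost=not → not all inputs occur → does not occur.
Rudder loop inoperative [AND]: Inboard helm transmitter stuck=occurs, A relief valve lost=occurs → all inputs occur → occurs.
Ship steering unresponsive [AND]: Followup chain fails=not, Rudder loop inoperative=occurs → not all inputs occur → does not occur.

No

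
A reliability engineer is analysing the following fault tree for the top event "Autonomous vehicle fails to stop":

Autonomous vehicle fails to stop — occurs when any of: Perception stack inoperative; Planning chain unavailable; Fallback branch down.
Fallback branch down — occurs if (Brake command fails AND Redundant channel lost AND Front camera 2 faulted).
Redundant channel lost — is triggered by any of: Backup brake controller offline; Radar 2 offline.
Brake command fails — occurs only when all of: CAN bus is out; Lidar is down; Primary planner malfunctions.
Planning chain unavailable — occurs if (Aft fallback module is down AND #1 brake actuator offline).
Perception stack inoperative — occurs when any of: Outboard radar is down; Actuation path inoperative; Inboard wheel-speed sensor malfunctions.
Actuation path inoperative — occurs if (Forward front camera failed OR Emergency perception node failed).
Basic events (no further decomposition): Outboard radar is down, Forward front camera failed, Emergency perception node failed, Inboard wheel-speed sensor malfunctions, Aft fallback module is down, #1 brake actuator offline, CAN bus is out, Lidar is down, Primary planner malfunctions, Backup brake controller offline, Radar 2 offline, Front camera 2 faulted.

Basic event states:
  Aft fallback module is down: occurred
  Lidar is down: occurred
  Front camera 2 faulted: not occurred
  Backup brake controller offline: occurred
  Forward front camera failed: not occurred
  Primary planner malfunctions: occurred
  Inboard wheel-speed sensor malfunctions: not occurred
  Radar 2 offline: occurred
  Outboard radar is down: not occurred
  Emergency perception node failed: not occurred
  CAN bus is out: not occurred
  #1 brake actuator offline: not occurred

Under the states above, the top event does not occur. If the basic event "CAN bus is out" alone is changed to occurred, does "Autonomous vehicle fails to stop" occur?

No

Counterfactual: set "CAN bus is out" to occurred.
Actuation path inoperative [OR]: Forward front camera failed=not, Emergency perception node failed=not → no input occurs → does not occur.
Perception stack inoperative [OR]: Outboard radar is down=not, Actuation path inoperative=not, Inboard wheel-speed sensor malfunctions=not → no input occurs → does not occur.
Planning chain unavailable [AND]: Aft fallback module is down=occurs, #1 brake actuator offline=not → not all inputs occur → does not occur.
Brake command fails [AND]: CAN bus is out=occurs, Lidar is down=occurs, Primary planner malfunctions=occurs → all inputs occur → occurs.
Redundant channel lost [OR]: Backup brake controller offline=occurs, Radar 2 offline=occurs → at least one input occurs → occurs.
Fallback branch down [AND]: Brake command fails=occurs, Redundant channel lost=occurs, Front camera 2 faulted=not → not all inputs occur → does not occur.
Autonomous vehicle fails to stop [OR]: Perception stack inoperative=not, Planning chain unavailable=not, Fallback branch down=not → no input occurs → does not occur.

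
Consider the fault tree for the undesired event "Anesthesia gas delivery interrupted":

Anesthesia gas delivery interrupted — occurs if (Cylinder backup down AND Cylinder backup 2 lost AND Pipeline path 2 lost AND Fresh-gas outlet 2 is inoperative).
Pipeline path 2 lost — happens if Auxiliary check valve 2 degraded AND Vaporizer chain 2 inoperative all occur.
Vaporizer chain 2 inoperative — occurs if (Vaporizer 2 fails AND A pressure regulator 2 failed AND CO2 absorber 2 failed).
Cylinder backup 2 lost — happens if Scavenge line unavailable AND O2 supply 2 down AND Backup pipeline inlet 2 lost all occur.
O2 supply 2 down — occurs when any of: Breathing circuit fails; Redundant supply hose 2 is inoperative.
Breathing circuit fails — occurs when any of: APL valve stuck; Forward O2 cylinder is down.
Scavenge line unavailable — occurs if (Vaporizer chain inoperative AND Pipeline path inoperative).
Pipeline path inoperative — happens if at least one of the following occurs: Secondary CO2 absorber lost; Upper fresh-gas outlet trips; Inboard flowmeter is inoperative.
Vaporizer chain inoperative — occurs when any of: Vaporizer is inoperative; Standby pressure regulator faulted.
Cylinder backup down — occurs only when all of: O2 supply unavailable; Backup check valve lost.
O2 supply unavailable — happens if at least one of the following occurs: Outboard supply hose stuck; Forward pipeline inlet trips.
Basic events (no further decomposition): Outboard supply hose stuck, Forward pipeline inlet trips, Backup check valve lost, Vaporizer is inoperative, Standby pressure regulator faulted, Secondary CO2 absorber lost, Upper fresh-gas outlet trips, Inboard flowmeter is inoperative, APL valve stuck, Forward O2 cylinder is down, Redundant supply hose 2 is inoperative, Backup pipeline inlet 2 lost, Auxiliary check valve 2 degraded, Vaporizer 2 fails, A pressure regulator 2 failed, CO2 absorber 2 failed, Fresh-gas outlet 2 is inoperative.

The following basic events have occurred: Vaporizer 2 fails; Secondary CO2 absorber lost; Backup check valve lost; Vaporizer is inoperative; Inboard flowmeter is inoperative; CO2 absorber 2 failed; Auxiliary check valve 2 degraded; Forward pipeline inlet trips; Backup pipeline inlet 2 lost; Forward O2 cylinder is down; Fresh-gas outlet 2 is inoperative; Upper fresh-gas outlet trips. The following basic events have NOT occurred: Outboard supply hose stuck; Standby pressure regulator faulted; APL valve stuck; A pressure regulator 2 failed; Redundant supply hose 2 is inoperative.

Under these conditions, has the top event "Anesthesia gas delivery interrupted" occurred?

O2 supply unavailable [OR]: Outboard supply hose stuck=not, Forward pipeline inlet trips=occurs → at least one input occurs → occurs.
Cylinder backup down [AND]: O2 supply unavailable=occurs, Backup check valve lost=occurs → all inputs occur → occurs.
Vaporizer chain inoperative [OR]: Vaporizer is inoperative=occurs, Standby pressure regulator faulted=not → at least one input occurs → occurs.
Pipeline path inoperative [OR]: Secondary CO2 absorber lost=occurs, Upper fresh-gas outlet trips=occurs, Inboard flowmeter is inoperative=occurs → at least one input occurs → occurs.
Scavenge line unavailable [AND]: Vaporizer chain inoperative=occurs, Pipeline path inoperative=occurs → all inputs occur → occurs.
Breathing circuit fails [OR]: APL valve stuck=not, Forward O2 cylinder is down=occurs → at least one input occurs → occurs.
O2 supply 2 down [OR]: Breathing circuit fails=occurs, Redundant supply hose 2 is inoperative=not → at least one input occurs → occurs.
Cylinder backup 2 lost [AND]: Scavenge line unavailable=occurs, O2 supply 2 down=occurs, Backup pipeline inlet 2 lost=occurs → all inputs occur → occurs.
Vaporizer chain 2 inoperative [AND]: Vaporizer 2 fails=occurs, A pressure regulator 2 failed=not, CO2 absorber 2 failed=occurs → not all inputs occur → does not occur.
Pipeline path 2 lost [AND]: Auxiliary check valve 2 degraded=occurs, Vaporizer chain 2 inoperative=not → not all inputs occur → does not occur.
Anesthesia gas delivery interrupted [AND]: Cylinder backup down=occurs, Cylinder backup 2 lost=occurs, Pipeline path 2 lost=not, Fresh-gas outlet 2 is inoperative=occurs → not all inputs occur → does not occur.

No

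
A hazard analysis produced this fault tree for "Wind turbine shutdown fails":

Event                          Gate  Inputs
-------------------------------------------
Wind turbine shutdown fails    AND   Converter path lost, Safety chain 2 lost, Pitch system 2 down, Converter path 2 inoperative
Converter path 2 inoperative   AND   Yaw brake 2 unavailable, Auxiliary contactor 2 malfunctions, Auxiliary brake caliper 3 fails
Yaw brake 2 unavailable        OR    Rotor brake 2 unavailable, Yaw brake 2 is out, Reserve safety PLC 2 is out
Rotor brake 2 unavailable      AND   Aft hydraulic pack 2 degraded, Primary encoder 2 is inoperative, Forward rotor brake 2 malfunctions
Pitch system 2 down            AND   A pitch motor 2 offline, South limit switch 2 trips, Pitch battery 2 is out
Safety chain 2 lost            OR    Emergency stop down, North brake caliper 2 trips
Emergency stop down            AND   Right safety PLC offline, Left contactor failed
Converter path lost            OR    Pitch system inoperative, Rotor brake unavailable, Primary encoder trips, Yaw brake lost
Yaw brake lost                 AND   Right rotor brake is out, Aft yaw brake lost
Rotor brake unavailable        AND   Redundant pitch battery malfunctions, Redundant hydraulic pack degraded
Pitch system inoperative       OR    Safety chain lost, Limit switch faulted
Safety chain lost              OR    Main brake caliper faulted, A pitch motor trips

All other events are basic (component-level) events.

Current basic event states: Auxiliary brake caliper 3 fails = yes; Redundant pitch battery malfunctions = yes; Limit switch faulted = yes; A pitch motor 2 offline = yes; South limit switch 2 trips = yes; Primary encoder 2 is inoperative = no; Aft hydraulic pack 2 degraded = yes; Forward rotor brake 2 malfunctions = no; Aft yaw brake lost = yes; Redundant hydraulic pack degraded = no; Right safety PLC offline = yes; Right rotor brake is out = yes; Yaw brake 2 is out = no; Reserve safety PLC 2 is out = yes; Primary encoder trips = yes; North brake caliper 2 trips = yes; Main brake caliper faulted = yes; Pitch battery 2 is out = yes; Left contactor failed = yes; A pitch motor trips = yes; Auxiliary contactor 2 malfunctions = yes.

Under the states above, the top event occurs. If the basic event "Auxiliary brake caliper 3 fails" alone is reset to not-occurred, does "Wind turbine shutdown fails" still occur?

No

Counterfactual: set "Auxiliary brake caliper 3 fails" to not occurred.
Safety chain lost [OR]: Main brake caliper faulted=occurs, A pitch motor trips=occurs → at least one input occurs → occurs.
Pitch system inoperative [OR]: Safety chain lost=occurs, Limit switch faulted=occurs → at least one input occurs → occurs.
Rotor brake unavailable [AND]: Redundant pitch battery malfunctions=occurs, Redundant hydraulic pack degraded=not → not all inputs occur → does not occur.
Yaw brake lost [AND]: Right rotor brake is out=occurs, Aft yaw brake lost=occurs → all inputs occur → occurs.
Converter path lost [OR]: Pitch system inoperative=occurs, Rotor brake unavailable=not, Primary encoder trips=occurs, Yaw brake lost=occurs → at least one input occurs → occurs.
Emergency stop down [AND]: Right safety PLC offline=occurs, Left contactor failed=occurs → all inputs occur → occurs.
Safety chain 2 lost [OR]: Emergency stop down=occurs, North brake caliper 2 trips=occurs → at least one input occurs → occurs.
Pitch system 2 down [AND]: A pitch motor 2 offline=occurs, South limit switch 2 trips=occurs, Pitch battery 2 is out=occurs → all inputs occur → occurs.
Rotor brake 2 unavailable [AND]: Aft hydraulic pack 2 degraded=occurs, Primary encoder 2 is inoperative=not, Forward rotor brake 2 malfunctions=not → not all inputs occur → does not occur.
Yaw brake 2 unavailable [OR]: Rotor brake 2 unavailable=not, Yaw brake 2 is out=not, Reserve safety PLC 2 is out=occurs → at least one input occurs → occurs.
Converter path 2 inoperative [AND]: Yaw brake 2 unavailable=occurs, Auxiliary contactor 2 malfunctions=occurs, Auxiliary brake caliper 3 fails=not → not all inputs occur → does not occur.
Wind turbine shutdown fails [AND]: Converter path lost=occurs, Safety chain 2 lost=occurs, Pitch system 2 down=occurs, Converter path 2 inoperative=not → not all inputs occur → does not occur.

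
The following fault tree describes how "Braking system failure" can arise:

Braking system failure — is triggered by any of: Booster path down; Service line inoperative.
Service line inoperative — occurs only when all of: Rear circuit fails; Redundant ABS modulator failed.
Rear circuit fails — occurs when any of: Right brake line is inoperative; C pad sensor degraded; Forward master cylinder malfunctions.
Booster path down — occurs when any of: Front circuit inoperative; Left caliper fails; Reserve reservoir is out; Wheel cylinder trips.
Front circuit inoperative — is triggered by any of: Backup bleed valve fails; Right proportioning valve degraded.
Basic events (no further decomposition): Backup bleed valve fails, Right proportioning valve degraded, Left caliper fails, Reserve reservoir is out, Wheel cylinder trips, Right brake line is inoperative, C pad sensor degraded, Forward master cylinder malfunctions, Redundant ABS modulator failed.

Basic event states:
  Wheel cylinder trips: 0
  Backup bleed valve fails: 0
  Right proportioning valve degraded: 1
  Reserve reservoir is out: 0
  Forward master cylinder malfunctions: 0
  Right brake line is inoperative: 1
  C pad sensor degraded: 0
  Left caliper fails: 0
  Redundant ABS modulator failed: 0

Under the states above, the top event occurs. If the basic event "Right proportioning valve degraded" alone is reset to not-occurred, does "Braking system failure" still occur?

Counterfactual: set "Right proportioning valve degraded" to not occurred.
Front circuit inoperative [OR]: Backup bleed valve fails=not, Right proportioning valve degraded=not → no input occurs → does not occur.
Booster path down [OR]: Front circuit inoperative=not, Left caliper fails=not, Reserve reservoir is out=not, Wheel cylinder trips=not → no input occurs → does not occur.
Rear circuit fails [OR]: Right brake line is inoperative=occurs, C pad sensor degraded=not, Forward master cylinder malfunctions=not → at least one input occurs → occurs.
Service line inoperative [AND]: Rear circuit fails=occurs, Redundant ABS modulator failed=not → not all inputs occur → does not occur.
Braking system failure [OR]: Booster path down=not, Service line inoperative=not → no input occurs → does not occur.

No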